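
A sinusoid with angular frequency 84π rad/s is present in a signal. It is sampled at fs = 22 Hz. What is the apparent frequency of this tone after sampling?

ω = 84π rad/s → f = ω/(2π) = 42 Hz.
42 Hz mod fs = 20 Hz.
20 Hz > fs/2 = 11 Hz, folds to fs − 20 Hz = 2 Hz.

2 Hz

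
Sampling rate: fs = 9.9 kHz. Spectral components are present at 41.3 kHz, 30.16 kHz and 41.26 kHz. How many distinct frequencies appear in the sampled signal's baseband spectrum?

3

fs/2 = 4.95 kHz.
41.3 kHz mod fs = 1.7 kHz.
1.7 kHz ≤ fs/2 = 4.95 kHz, appears at 1.7 kHz.
30.16 kHz mod fs = 0.46 kHz.
0.46 kHz ≤ fs/2 = 4.95 kHz, appears at 0.46 kHz.
41.26 kHz mod fs = 1.66 kHz.
1.66 kHz ≤ fs/2 = 4.95 kHz, appears at 1.66 kHz.
Distinct values: {0.46 kHz, 1.66 kHz, 1.7 kHz} → 3.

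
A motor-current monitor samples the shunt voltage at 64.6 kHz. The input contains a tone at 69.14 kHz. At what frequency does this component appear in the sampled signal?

4.54 kHz

69.14 kHz mod fs = 4.54 kHz.
4.54 kHz ≤ fs/2 = 32.3 kHz, appears at 4.54 kHz.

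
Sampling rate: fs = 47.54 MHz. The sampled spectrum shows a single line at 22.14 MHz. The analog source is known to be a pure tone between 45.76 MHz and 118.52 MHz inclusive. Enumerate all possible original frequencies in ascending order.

Frequencies that alias to 22.14 MHz are k·fs ± 22.14 MHz for integer k ≥ 0.
k=0: 22.14 MHz.
k=1: 25.4 MHz, 69.68 MHz.
k=2: 72.94 MHz, 117.22 MHz.
k=3: 120.48 MHz, 164.76 MHz.
Within [45.76 MHz, 118.52 MHz]: 69.68 MHz, 72.94 MHz, 117.22 MHz.

69.68 MHz, 72.94 MHz, 117.22 MHz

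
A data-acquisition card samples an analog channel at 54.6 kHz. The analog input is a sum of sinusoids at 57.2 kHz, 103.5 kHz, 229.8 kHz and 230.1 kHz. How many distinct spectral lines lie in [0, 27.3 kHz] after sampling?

fs/2 = 27.3 kHz.
57.2 kHz mod fs = 2.6 kHz.
2.6 kHz ≤ fs/2 = 27.3 kHz, appears at 2.6 kHz.
103.5 kHz mod fs = 48.9 kHz.
48.9 kHz > fs/2 = 27.3 kHz, folds to fs − 48.9 kHz = 5.7 kHz.
229.8 kHz mod fs = 11.4 kHz.
11.4 kHz ≤ fs/2 = 27.3 kHz, appears at 11.4 kHz.
230.1 kHz mod fs = 11.7 kHz.
11.7 kHz ≤ fs/2 = 27.3 kHz, appears at 11.7 kHz.
Distinct values: {2.6 kHz, 5.7 kHz, 11.4 kHz, 11.7 kHz} → 4.

4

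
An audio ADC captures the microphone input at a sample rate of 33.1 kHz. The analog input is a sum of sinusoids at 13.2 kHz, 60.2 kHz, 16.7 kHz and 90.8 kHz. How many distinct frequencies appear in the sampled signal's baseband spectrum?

fs/2 = 16.55 kHz.
13.2 kHz ≤ fs/2 = 16.55 kHz, passes unchanged.
60.2 kHz mod fs = 27.1 kHz.
27.1 kHz > fs/2 = 16.55 kHz, folds to fs − 27.1 kHz = 6 kHz.
16.7 kHz > fs/2 = 16.55 kHz, folds to fs − 16.7 kHz = 16.4 kHz.
90.8 kHz mod fs = 24.6 kHz.
24.6 kHz > fs/2 = 16.55 kHz, folds to fs − 24.6 kHz = 8.5 kHz.
Distinct values: {6 kHz, 8.5 kHz, 13.2 kHz, 16.4 kHz} → 4.

4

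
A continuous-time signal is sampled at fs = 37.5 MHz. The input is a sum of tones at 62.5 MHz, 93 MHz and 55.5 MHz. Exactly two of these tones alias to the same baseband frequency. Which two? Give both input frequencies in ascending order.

fs/2 = 18.75 MHz.
62.5 MHz mod fs = 25 MHz.
25 MHz > fs/2 = 18.75 MHz, folds to fs − 25 MHz = 12.5 MHz.
93 MHz mod fs = 18 MHz.
18 MHz ≤ fs/2 = 18.75 MHz, appears at 18 MHz.
55.5 MHz mod fs = 18 MHz.
18 MHz ≤ fs/2 = 18.75 MHz, appears at 18 MHz.
55.5 MHz and 93 MHz both map to 18 MHz.

55.5 MHz, 93 MHz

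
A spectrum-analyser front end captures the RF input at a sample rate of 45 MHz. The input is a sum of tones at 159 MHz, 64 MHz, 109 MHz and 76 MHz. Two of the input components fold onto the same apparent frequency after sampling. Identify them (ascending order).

64 MHz, 109 MHz

fs/2 = 22.5 MHz.
159 MHz mod fs = 24 MHz.
24 MHz > fs/2 = 22.5 MHz, folds to fs − 24 MHz = 21 MHz.
64 MHz mod fs = 19 MHz.
19 MHz ≤ fs/2 = 22.5 MHz, appears at 19 MHz.
109 MHz mod fs = 19 MHz.
19 MHz ≤ fs/2 = 22.5 MHz, appears at 19 MHz.
76 MHz mod fs = 31 MHz.
31 MHz > fs/2 = 22.5 MHz, folds to fs − 31 MHz = 14 MHz.
64 MHz and 109 MHz both map to 19 MHz.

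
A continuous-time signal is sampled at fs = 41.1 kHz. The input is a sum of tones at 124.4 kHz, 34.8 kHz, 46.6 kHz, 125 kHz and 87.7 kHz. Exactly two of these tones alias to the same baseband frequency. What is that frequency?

fs/2 = 20.55 kHz.
124.4 kHz mod fs = 1.1 kHz.
1.1 kHz ≤ fs/2 = 20.55 kHz, appears at 1.1 kHz.
34.8 kHz > fs/2 = 20.55 kHz, folds to fs − 34.8 kHz = 6.3 kHz.
46.6 kHz mod fs = 5.5 kHz.
5.5 kHz ≤ fs/2 = 20.55 kHz, appears at 5.5 kHz.
125 kHz mod fs = 1.7 kHz.
1.7 kHz ≤ fs/2 = 20.55 kHz, appears at 1.7 kHz.
87.7 kHz mod fs = 5.5 kHz.
5.5 kHz ≤ fs/2 = 20.55 kHz, appears at 5.5 kHz.
46.6 kHz and 87.7 kHz both map to 5.5 kHz.

5.5 kHz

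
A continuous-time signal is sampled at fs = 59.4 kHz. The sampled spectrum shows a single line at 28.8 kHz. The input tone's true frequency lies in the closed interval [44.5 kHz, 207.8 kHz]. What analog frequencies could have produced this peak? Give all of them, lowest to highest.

Frequencies that alias to 28.8 kHz are k·fs ± 28.8 kHz for integer k ≥ 0.
k=0: 28.8 kHz.
k=1: 30.6 kHz, 88.2 kHz.
k=2: 90 kHz, 147.6 kHz.
k=3: 149.4 kHz, 207 kHz.
k=4: 208.8 kHz, 266.4 kHz.
Within [44.5 kHz, 207.8 kHz]: 88.2 kHz, 90 kHz, 147.6 kHz, 149.4 kHz, 207 kHz.

88.2 kHz, 90 kHz, 147.6 kHz, 149.4 kHz, 207 kHz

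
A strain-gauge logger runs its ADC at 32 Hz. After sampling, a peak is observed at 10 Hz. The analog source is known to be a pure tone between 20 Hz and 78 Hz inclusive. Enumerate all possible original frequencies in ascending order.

Frequencies that alias to 10 Hz are k·fs ± 10 Hz for integer k ≥ 0.
k=0: 10 Hz.
k=1: 22 Hz, 42 Hz.
k=2: 54 Hz, 74 Hz.
k=3: 86 Hz, 106 Hz.
Within [20 Hz, 78 Hz]: 22 Hz, 42 Hz, 54 Hz, 74 Hz.

22 Hz, 42 Hz, 54 Hz, 74 Hz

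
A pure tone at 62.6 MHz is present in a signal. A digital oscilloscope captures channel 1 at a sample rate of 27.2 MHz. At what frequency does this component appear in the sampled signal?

62.6 MHz mod fs = 8.2 MHz.
8.2 MHz ≤ fs/2 = 13.6 MHz, appears at 8.2 MHz.

8.2 MHz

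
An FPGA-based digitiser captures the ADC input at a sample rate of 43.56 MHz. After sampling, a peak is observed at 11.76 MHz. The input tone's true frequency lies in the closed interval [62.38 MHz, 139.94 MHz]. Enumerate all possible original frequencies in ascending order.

Frequencies that alias to 11.76 MHz are k·fs ± 11.76 MHz for integer k ≥ 0.
k=0: 11.76 MHz.
k=1: 31.8 MHz, 55.32 MHz.
k=2: 75.36 MHz, 98.88 MHz.
k=3: 118.92 MHz, 142.44 MHz.
k=4: 162.48 MHz, 186 MHz.
Within [62.38 MHz, 139.94 MHz]: 75.36 MHz, 98.88 MHz, 118.92 MHz.

75.36 MHz, 98.88 MHz, 118.92 MHz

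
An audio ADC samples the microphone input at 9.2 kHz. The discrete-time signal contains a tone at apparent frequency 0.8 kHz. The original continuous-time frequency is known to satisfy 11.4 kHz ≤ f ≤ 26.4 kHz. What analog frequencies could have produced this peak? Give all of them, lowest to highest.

17.6 kHz, 19.2 kHz

Frequencies that alias to 0.8 kHz are k·fs ± 0.8 kHz for integer k ≥ 0.
k=0: 0.8 kHz.
k=1: 8.4 kHz, 10 kHz.
k=2: 17.6 kHz, 19.2 kHz.
k=3: 26.8 kHz, 28.4 kHz.
Within [11.4 kHz, 26.4 kHz]: 17.6 kHz, 19.2 kHz.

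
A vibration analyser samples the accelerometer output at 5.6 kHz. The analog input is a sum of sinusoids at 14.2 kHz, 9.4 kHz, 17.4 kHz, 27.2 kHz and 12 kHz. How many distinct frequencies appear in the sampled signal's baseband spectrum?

4

fs/2 = 2.8 kHz.
14.2 kHz mod fs = 3 kHz.
3 kHz > fs/2 = 2.8 kHz, folds to fs − 3 kHz = 2.6 kHz.
9.4 kHz mod fs = 3.8 kHz.
3.8 kHz > fs/2 = 2.8 kHz, folds to fs − 3.8 kHz = 1.8 kHz.
17.4 kHz mod fs = 0.6 kHz.
0.6 kHz ≤ fs/2 = 2.8 kHz, appears at 0.6 kHz.
27.2 kHz mod fs = 4.8 kHz.
4.8 kHz > fs/2 = 2.8 kHz, folds to fs − 4.8 kHz = 0.8 kHz.
12 kHz mod fs = 0.8 kHz.
0.8 kHz ≤ fs/2 = 2.8 kHz, appears at 0.8 kHz.
Distinct values: {0.6 kHz, 0.8 kHz, 1.8 kHz, 2.6 kHz} → 4.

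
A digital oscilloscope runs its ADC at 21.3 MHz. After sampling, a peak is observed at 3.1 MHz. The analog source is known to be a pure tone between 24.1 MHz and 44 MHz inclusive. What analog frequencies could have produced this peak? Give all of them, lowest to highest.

24.4 MHz, 39.5 MHz

Frequencies that alias to 3.1 MHz are k·fs ± 3.1 MHz for integer k ≥ 0.
k=0: 3.1 MHz.
k=1: 18.2 MHz, 24.4 MHz.
k=2: 39.5 MHz, 45.7 MHz.
k=3: 60.8 MHz, 67 MHz.
Within [24.1 MHz, 44 MHz]: 24.4 MHz, 39.5 MHz.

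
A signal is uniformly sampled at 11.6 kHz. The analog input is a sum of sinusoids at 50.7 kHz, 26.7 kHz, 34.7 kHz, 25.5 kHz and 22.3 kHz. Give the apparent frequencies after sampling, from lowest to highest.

0.1 kHz, 0.9 kHz, 2.3 kHz, 3.5 kHz, 4.3 kHz

fs/2 = 5.8 kHz.
50.7 kHz mod fs = 4.3 kHz.
4.3 kHz ≤ fs/2 = 5.8 kHz, appears at 4.3 kHz.
26.7 kHz mod fs = 3.5 kHz.
3.5 kHz ≤ fs/2 = 5.8 kHz, appears at 3.5 kHz.
34.7 kHz mod fs = 11.5 kHz.
11.5 kHz > fs/2 = 5.8 kHz, folds to fs − 11.5 kHz = 0.1 kHz.
25.5 kHz mod fs = 2.3 kHz.
2.3 kHz ≤ fs/2 = 5.8 kHz, appears at 2.3 kHz.
22.3 kHz mod fs = 10.7 kHz.
10.7 kHz > fs/2 = 5.8 kHz, folds to fs − 10.7 kHz = 0.9 kHz.
Distinct values: {0.1 kHz, 0.9 kHz, 2.3 kHz, 3.5 kHz, 4.3 kHz}.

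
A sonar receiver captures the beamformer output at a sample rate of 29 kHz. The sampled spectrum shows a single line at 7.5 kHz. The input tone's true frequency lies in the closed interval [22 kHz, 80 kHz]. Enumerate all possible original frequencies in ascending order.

Frequencies that alias to 7.5 kHz are k·fs ± 7.5 kHz for integer k ≥ 0.
k=0: 7.5 kHz.
k=1: 21.5 kHz, 36.5 kHz.
k=2: 50.5 kHz, 65.5 kHz.
k=3: 79.5 kHz, 94.5 kHz.
k=4: 108.5 kHz, 123.5 kHz.
Within [22 kHz, 80 kHz]: 36.5 kHz, 50.5 kHz, 65.5 kHz, 79.5 kHz.

36.5 kHz, 50.5 kHz, 65.5 kHz, 79.5 kHz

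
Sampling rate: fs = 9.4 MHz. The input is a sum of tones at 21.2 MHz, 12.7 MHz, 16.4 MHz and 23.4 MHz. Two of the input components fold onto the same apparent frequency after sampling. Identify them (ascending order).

16.4 MHz, 21.2 MHz

fs/2 = 4.7 MHz.
21.2 MHz mod fs = 2.4 MHz.
2.4 MHz ≤ fs/2 = 4.7 MHz, appears at 2.4 MHz.
12.7 MHz mod fs = 3.3 MHz.
3.3 MHz ≤ fs/2 = 4.7 MHz, appears at 3.3 MHz.
16.4 MHz mod fs = 7 MHz.
7 MHz > fs/2 = 4.7 MHz, folds to fs − 7 MHz = 2.4 MHz.
23.4 MHz mod fs = 4.6 MHz.
4.6 MHz ≤ fs/2 = 4.7 MHz, appears at 4.6 MHz.
16.4 MHz and 21.2 MHz both map to 2.4 MHz.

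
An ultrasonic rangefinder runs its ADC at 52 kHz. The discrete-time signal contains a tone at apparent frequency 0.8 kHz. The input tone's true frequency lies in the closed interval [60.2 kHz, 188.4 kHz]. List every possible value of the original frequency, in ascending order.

Frequencies that alias to 0.8 kHz are k·fs ± 0.8 kHz for integer k ≥ 0.
k=0: 0.8 kHz.
k=1: 51.2 kHz, 52.8 kHz.
k=2: 103.2 kHz, 104.8 kHz.
k=3: 155.2 kHz, 156.8 kHz.
k=4: 207.2 kHz, 208.8 kHz.
Within [60.2 kHz, 188.4 kHz]: 103.2 kHz, 104.8 kHz, 155.2 kHz, 156.8 kHz.

103.2 kHz, 104.8 kHz, 155.2 kHz, 156.8 kHz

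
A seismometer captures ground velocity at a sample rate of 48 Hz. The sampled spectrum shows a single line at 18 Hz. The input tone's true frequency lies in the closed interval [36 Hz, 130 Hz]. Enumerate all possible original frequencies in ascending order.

Frequencies that alias to 18 Hz are k·fs ± 18 Hz for integer k ≥ 0.
k=0: 18 Hz.
k=1: 30 Hz, 66 Hz.
k=2: 78 Hz, 114 Hz.
k=3: 126 Hz, 162 Hz.
k=4: 174 Hz, 210 Hz.
Within [36 Hz, 130 Hz]: 66 Hz, 78 Hz, 114 Hz, 126 Hz.

66 Hz, 78 Hz, 114 Hz, 126 Hz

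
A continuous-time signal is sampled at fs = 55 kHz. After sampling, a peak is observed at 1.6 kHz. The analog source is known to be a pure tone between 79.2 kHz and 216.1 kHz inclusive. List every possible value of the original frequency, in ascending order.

108.4 kHz, 111.6 kHz, 163.4 kHz, 166.6 kHz

Frequencies that alias to 1.6 kHz are k·fs ± 1.6 kHz for integer k ≥ 0.
k=0: 1.6 kHz.
k=1: 53.4 kHz, 56.6 kHz.
k=2: 108.4 kHz, 111.6 kHz.
k=3: 163.4 kHz, 166.6 kHz.
k=4: 218.4 kHz, 221.6 kHz.
Within [79.2 kHz, 216.1 kHz]: 108.4 kHz, 111.6 kHz, 163.4 kHz, 166.6 kHz.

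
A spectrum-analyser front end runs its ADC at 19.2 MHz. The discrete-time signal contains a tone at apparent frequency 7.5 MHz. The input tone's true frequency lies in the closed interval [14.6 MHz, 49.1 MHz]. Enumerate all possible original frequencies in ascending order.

Frequencies that alias to 7.5 MHz are k·fs ± 7.5 MHz for integer k ≥ 0.
k=0: 7.5 MHz.
k=1: 11.7 MHz, 26.7 MHz.
k=2: 30.9 MHz, 45.9 MHz.
k=3: 50.1 MHz, 65.1 MHz.
Within [14.6 MHz, 49.1 MHz]: 26.7 MHz, 30.9 MHz, 45.9 MHz.

26.7 MHz, 30.9 MHz, 45.9 MHz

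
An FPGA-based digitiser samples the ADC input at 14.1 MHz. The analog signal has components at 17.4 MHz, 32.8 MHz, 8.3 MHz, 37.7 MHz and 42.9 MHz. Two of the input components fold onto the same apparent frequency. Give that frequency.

4.6 MHz

fs/2 = 7.05 MHz.
17.4 MHz mod fs = 3.3 MHz.
3.3 MHz ≤ fs/2 = 7.05 MHz, appears at 3.3 MHz.
32.8 MHz mod fs = 4.6 MHz.
4.6 MHz ≤ fs/2 = 7.05 MHz, appears at 4.6 MHz.
8.3 MHz > fs/2 = 7.05 MHz, folds to fs − 8.3 MHz = 5.8 MHz.
37.7 MHz mod fs = 9.5 MHz.
9.5 MHz > fs/2 = 7.05 MHz, folds to fs − 9.5 MHz = 4.6 MHz.
42.9 MHz mod fs = 0.6 MHz.
0.6 MHz ≤ fs/2 = 7.05 MHz, appears at 0.6 MHz.
32.8 MHz and 37.7 MHz both map to 4.6 MHz.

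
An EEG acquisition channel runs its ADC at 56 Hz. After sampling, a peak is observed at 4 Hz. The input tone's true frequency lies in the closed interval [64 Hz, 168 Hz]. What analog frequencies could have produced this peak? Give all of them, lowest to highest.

108 Hz, 116 Hz, 164 Hz

Frequencies that alias to 4 Hz are k·fs ± 4 Hz for integer k ≥ 0.
k=0: 4 Hz.
k=1: 52 Hz, 60 Hz.
k=2: 108 Hz, 116 Hz.
k=3: 164 Hz, 172 Hz.
k=4: 220 Hz, 228 Hz.
Within [64 Hz, 168 Hz]: 108 Hz, 116 Hz, 164 Hz.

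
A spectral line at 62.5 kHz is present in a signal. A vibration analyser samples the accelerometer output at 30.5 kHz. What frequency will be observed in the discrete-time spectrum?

1.5 kHz

62.5 kHz mod fs = 1.5 kHz.
1.5 kHz ≤ fs/2 = 15.25 kHz, appears at 1.5 kHz.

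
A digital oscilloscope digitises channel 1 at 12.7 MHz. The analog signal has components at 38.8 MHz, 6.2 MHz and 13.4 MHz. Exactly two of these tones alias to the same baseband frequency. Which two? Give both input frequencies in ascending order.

13.4 MHz, 38.8 MHz

fs/2 = 6.35 MHz.
38.8 MHz mod fs = 0.7 MHz.
0.7 MHz ≤ fs/2 = 6.35 MHz, appears at 0.7 MHz.
6.2 MHz ≤ fs/2 = 6.35 MHz, passes unchanged.
13.4 MHz mod fs = 0.7 MHz.
0.7 MHz ≤ fs/2 = 6.35 MHz, appears at 0.7 MHz.
13.4 MHz and 38.8 MHz both map to 0.7 MHz.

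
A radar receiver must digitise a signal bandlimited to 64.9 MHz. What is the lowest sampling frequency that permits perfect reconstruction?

Nyquist rate = 2 × 64.9 MHz = 129.8 MHz.

129.8 MHz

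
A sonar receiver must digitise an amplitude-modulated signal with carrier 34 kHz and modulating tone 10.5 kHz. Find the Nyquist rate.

89 kHz

AM sidebands sit at fc ± fm = 23.5 kHz and 44.5 kHz.
Highest-frequency component: 44.5 kHz.
Nyquist rate = 2 × 44.5 kHz = 89 kHz.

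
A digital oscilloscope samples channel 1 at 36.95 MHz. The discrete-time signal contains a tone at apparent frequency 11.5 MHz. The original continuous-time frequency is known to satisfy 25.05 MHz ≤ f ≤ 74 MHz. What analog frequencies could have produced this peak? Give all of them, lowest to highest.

25.45 MHz, 48.45 MHz, 62.4 MHz

Frequencies that alias to 11.5 MHz are k·fs ± 11.5 MHz for integer k ≥ 0.
k=0: 11.5 MHz.
k=1: 25.45 MHz, 48.45 MHz.
k=2: 62.4 MHz, 85.4 MHz.
k=3: 99.35 MHz, 122.35 MHz.
Within [25.05 MHz, 74 MHz]: 25.45 MHz, 48.45 MHz, 62.4 MHz.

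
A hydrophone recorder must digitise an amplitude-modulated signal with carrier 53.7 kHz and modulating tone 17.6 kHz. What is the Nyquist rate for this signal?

142.6 kHz

AM sidebands sit at fc ± fm = 36.1 kHz and 71.3 kHz.
Highest-frequency component: 71.3 kHz.
Nyquist rate = 2 × 71.3 kHz = 142.6 kHz.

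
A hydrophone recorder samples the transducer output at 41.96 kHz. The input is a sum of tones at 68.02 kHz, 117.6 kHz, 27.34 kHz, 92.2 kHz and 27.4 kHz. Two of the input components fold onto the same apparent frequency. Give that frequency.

8.28 kHz

fs/2 = 20.98 kHz.
68.02 kHz mod fs = 26.06 kHz.
26.06 kHz > fs/2 = 20.98 kHz, folds to fs − 26.06 kHz = 15.9 kHz.
117.6 kHz mod fs = 33.68 kHz.
33.68 kHz > fs/2 = 20.98 kHz, folds to fs − 33.68 kHz = 8.28 kHz.
27.34 kHz > fs/2 = 20.98 kHz, folds to fs − 27.34 kHz = 14.62 kHz.
92.2 kHz mod fs = 8.28 kHz.
8.28 kHz ≤ fs/2 = 20.98 kHz, appears at 8.28 kHz.
27.4 kHz > fs/2 = 20.98 kHz, folds to fs − 27.4 kHz = 14.56 kHz.
92.2 kHz and 117.6 kHz both map to 8.28 kHz.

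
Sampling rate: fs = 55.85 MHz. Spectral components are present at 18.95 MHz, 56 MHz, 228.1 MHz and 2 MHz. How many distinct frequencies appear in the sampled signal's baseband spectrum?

4

fs/2 = 27.925 MHz.
18.95 MHz ≤ fs/2 = 27.925 MHz, passes unchanged.
56 MHz mod fs = 0.15 MHz.
0.15 MHz ≤ fs/2 = 27.925 MHz, appears at 0.15 MHz.
228.1 MHz mod fs = 4.7 MHz.
4.7 MHz ≤ fs/2 = 27.925 MHz, appears at 4.7 MHz.
2 MHz ≤ fs/2 = 27.925 MHz, passes unchanged.
Distinct values: {0.15 MHz, 2 MHz, 4.7 MHz, 18.95 MHz} → 4.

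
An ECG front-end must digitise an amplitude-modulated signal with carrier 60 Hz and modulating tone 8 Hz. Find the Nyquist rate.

136 Hz

AM sidebands sit at fc ± fm = 52 Hz and 68 Hz.
Highest-frequency component: 68 Hz.
Nyquist rate = 2 × 68 Hz = 136 Hz.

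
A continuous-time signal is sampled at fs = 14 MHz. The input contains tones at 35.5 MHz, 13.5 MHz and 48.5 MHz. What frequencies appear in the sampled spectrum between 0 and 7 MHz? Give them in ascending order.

fs/2 = 7 MHz.
35.5 MHz mod fs = 7.5 MHz.
7.5 MHz > fs/2 = 7 MHz, folds to fs − 7.5 MHz = 6.5 MHz.
13.5 MHz > fs/2 = 7 MHz, folds to fs − 13.5 MHz = 0.5 MHz.
48.5 MHz mod fs = 6.5 MHz.
6.5 MHz ≤ fs/2 = 7 MHz, appears at 6.5 MHz.
Distinct values: {0.5 MHz, 6.5 MHz}.

0.5 MHz, 6.5 MHz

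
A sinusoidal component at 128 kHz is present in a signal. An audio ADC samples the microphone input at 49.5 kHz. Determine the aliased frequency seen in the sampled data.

128 kHz mod fs = 29 kHz.
29 kHz > fs/2 = 24.75 kHz, folds to fs − 29 kHz = 20.5 kHz.

20.5 kHz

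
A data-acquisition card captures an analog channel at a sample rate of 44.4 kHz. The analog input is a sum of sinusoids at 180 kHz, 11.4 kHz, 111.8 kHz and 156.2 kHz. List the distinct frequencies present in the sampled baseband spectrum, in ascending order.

fs/2 = 22.2 kHz.
180 kHz mod fs = 2.4 kHz.
2.4 kHz ≤ fs/2 = 22.2 kHz, appears at 2.4 kHz.
11.4 kHz ≤ fs/2 = 22.2 kHz, passes unchanged.
111.8 kHz mod fs = 23 kHz.
23 kHz > fs/2 = 22.2 kHz, folds to fs − 23 kHz = 21.4 kHz.
156.2 kHz mod fs = 23 kHz.
23 kHz > fs/2 = 22.2 kHz, folds to fs − 23 kHz = 21.4 kHz.
Distinct values: {2.4 kHz, 11.4 kHz, 21.4 kHz}.

2.4 kHz, 11.4 kHz, 21.4 kHz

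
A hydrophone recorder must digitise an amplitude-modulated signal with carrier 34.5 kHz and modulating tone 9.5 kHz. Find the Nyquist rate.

88 kHz

AM sidebands sit at fc ± fm = 25 kHz and 44 kHz.
Highest-frequency component: 44 kHz.
Nyquist rate = 2 × 44 kHz = 88 kHz.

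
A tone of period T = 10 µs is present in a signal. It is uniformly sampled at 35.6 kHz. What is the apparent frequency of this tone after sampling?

T = 10 µs → f = 1/T = 100 kHz.
100 kHz mod fs = 28.8 kHz.
28.8 kHz > fs/2 = 17.8 kHz, folds to fs − 28.8 kHz = 6.8 kHz.

6.8 kHz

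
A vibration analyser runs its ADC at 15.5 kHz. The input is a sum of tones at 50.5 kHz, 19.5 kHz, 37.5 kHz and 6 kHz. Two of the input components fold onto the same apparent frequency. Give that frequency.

4 kHz

fs/2 = 7.75 kHz.
50.5 kHz mod fs = 4 kHz.
4 kHz ≤ fs/2 = 7.75 kHz, appears at 4 kHz.
19.5 kHz mod fs = 4 kHz.
4 kHz ≤ fs/2 = 7.75 kHz, appears at 4 kHz.
37.5 kHz mod fs = 6.5 kHz.
6.5 kHz ≤ fs/2 = 7.75 kHz, appears at 6.5 kHz.
6 kHz ≤ fs/2 = 7.75 kHz, passes unchanged.
19.5 kHz and 50.5 kHz both map to 4 kHz.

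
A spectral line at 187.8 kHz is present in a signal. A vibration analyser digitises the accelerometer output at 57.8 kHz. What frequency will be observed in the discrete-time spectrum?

187.8 kHz mod fs = 14.4 kHz.
14.4 kHz ≤ fs/2 = 28.9 kHz, appears at 14.4 kHz.

14.4 kHz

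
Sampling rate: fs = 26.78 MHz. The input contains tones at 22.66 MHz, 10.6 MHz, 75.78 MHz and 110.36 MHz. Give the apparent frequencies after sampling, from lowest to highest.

3.24 MHz, 4.12 MHz, 4.56 MHz, 10.6 MHz

fs/2 = 13.39 MHz.
22.66 MHz > fs/2 = 13.39 MHz, folds to fs − 22.66 MHz = 4.12 MHz.
10.6 MHz ≤ fs/2 = 13.39 MHz, passes unchanged.
75.78 MHz mod fs = 22.22 MHz.
22.22 MHz > fs/2 = 13.39 MHz, folds to fs − 22.22 MHz = 4.56 MHz.
110.36 MHz mod fs = 3.24 MHz.
3.24 MHz ≤ fs/2 = 13.39 MHz, appears at 3.24 MHz.
Distinct values: {3.24 MHz, 4.12 MHz, 4.56 MHz, 10.6 MHz}.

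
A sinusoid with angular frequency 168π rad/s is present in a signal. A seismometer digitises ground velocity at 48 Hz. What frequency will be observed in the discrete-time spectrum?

12 Hz

ω = 168π rad/s → f = ω/(2π) = 84 Hz.
84 Hz mod fs = 36 Hz.
36 Hz > fs/2 = 24 Hz, folds to fs − 36 Hz = 12 Hz.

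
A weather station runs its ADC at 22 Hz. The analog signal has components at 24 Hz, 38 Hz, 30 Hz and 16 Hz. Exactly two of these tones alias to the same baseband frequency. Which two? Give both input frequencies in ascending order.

16 Hz, 38 Hz

fs/2 = 11 Hz.
24 Hz mod fs = 2 Hz.
2 Hz ≤ fs/2 = 11 Hz, appears at 2 Hz.
38 Hz mod fs = 16 Hz.
16 Hz > fs/2 = 11 Hz, folds to fs − 16 Hz = 6 Hz.
30 Hz mod fs = 8 Hz.
8 Hz ≤ fs/2 = 11 Hz, appears at 8 Hz.
16 Hz > fs/2 = 11 Hz, folds to fs − 16 Hz = 6 Hz.
16 Hz and 38 Hz both map to 6 Hz.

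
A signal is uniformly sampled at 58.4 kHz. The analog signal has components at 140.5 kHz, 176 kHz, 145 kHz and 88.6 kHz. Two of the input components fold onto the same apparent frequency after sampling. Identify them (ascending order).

88.6 kHz, 145 kHz

fs/2 = 29.2 kHz.
140.5 kHz mod fs = 23.7 kHz.
23.7 kHz ≤ fs/2 = 29.2 kHz, appears at 23.7 kHz.
176 kHz mod fs = 0.8 kHz.
0.8 kHz ≤ fs/2 = 29.2 kHz, appears at 0.8 kHz.
145 kHz mod fs = 28.2 kHz.
28.2 kHz ≤ fs/2 = 29.2 kHz, appears at 28.2 kHz.
88.6 kHz mod fs = 30.2 kHz.
30.2 kHz > fs/2 = 29.2 kHz, folds to fs − 30.2 kHz = 28.2 kHz.
88.6 kHz and 145 kHz both map to 28.2 kHz.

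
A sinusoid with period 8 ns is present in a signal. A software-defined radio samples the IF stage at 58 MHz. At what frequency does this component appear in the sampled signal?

T = 8 ns → f = 1/T = 125 MHz.
125 MHz mod fs = 9 MHz.
9 MHz ≤ fs/2 = 29 MHz, appears at 9 MHz.

9 MHz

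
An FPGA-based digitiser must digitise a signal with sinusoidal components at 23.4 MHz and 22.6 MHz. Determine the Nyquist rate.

Highest-frequency component: 23.4 MHz.
Nyquist rate = 2 × 23.4 MHz = 46.8 MHz.

46.8 MHz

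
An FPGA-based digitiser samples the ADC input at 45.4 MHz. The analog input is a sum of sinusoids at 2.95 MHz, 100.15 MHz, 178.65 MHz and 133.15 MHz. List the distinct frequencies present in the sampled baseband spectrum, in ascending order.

fs/2 = 22.7 MHz.
2.95 MHz ≤ fs/2 = 22.7 MHz, passes unchanged.
100.15 MHz mod fs = 9.35 MHz.
9.35 MHz ≤ fs/2 = 22.7 MHz, appears at 9.35 MHz.
178.65 MHz mod fs = 42.45 MHz.
42.45 MHz > fs/2 = 22.7 MHz, folds to fs − 42.45 MHz = 2.95 MHz.
133.15 MHz mod fs = 42.35 MHz.
42.35 MHz > fs/2 = 22.7 MHz, folds to fs − 42.35 MHz = 3.05 MHz.
Distinct values: {2.95 MHz, 3.05 MHz, 9.35 MHz}.

2.95 MHz, 3.05 MHz, 9.35 MHz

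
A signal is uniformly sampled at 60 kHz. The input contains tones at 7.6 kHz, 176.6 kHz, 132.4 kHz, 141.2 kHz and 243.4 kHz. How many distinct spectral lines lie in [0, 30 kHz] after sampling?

4

fs/2 = 30 kHz.
7.6 kHz ≤ fs/2 = 30 kHz, passes unchanged.
176.6 kHz mod fs = 56.6 kHz.
56.6 kHz > fs/2 = 30 kHz, folds to fs − 56.6 kHz = 3.4 kHz.
132.4 kHz mod fs = 12.4 kHz.
12.4 kHz ≤ fs/2 = 30 kHz, appears at 12.4 kHz.
141.2 kHz mod fs = 21.2 kHz.
21.2 kHz ≤ fs/2 = 30 kHz, appears at 21.2 kHz.
243.4 kHz mod fs = 3.4 kHz.
3.4 kHz ≤ fs/2 = 30 kHz, appears at 3.4 kHz.
Distinct values: {3.4 kHz, 7.6 kHz, 12.4 kHz, 21.2 kHz} → 4.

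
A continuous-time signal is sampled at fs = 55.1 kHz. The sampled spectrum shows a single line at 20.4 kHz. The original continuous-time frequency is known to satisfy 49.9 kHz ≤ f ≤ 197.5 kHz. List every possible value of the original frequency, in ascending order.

75.5 kHz, 89.8 kHz, 130.6 kHz, 144.9 kHz, 185.7 kHz

Frequencies that alias to 20.4 kHz are k·fs ± 20.4 kHz for integer k ≥ 0.
k=0: 20.4 kHz.
k=1: 34.7 kHz, 75.5 kHz.
k=2: 89.8 kHz, 130.6 kHz.
k=3: 144.9 kHz, 185.7 kHz.
k=4: 200 kHz, 240.8 kHz.
Within [49.9 kHz, 197.5 kHz]: 75.5 kHz, 89.8 kHz, 130.6 kHz, 144.9 kHz, 185.7 kHz.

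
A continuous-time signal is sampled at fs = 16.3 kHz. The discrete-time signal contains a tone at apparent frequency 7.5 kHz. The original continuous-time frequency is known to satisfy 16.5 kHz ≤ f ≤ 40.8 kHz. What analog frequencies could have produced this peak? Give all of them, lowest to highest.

23.8 kHz, 25.1 kHz, 40.1 kHz

Frequencies that alias to 7.5 kHz are k·fs ± 7.5 kHz for integer k ≥ 0.
k=0: 7.5 kHz.
k=1: 8.8 kHz, 23.8 kHz.
k=2: 25.1 kHz, 40.1 kHz.
k=3: 41.4 kHz, 56.4 kHz.
Within [16.5 kHz, 40.8 kHz]: 23.8 kHz, 25.1 kHz, 40.1 kHz.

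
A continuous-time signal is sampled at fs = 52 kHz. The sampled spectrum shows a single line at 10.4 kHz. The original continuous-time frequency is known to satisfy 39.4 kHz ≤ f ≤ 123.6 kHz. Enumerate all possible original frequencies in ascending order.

41.6 kHz, 62.4 kHz, 93.6 kHz, 114.4 kHz

Frequencies that alias to 10.4 kHz are k·fs ± 10.4 kHz for integer k ≥ 0.
k=0: 10.4 kHz.
k=1: 41.6 kHz, 62.4 kHz.
k=2: 93.6 kHz, 114.4 kHz.
k=3: 145.6 kHz, 166.4 kHz.
Within [39.4 kHz, 123.6 kHz]: 41.6 kHz, 62.4 kHz, 93.6 kHz, 114.4 kHz.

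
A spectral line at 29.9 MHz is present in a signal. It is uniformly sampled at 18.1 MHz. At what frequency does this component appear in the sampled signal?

6.3 MHz

29.9 MHz mod fs = 11.8 MHz.
11.8 MHz > fs/2 = 9.05 MHz, folds to fs − 11.8 MHz = 6.3 MHz.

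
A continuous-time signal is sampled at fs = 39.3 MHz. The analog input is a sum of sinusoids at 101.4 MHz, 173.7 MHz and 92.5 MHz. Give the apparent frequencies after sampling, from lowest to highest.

13.9 MHz, 16.5 MHz

fs/2 = 19.65 MHz.
101.4 MHz mod fs = 22.8 MHz.
22.8 MHz > fs/2 = 19.65 MHz, folds to fs − 22.8 MHz = 16.5 MHz.
173.7 MHz mod fs = 16.5 MHz.
16.5 MHz ≤ fs/2 = 19.65 MHz, appears at 16.5 MHz.
92.5 MHz mod fs = 13.9 MHz.
13.9 MHz ≤ fs/2 = 19.65 MHz, appears at 13.9 MHz.
Distinct values: {13.9 MHz, 16.5 MHz}.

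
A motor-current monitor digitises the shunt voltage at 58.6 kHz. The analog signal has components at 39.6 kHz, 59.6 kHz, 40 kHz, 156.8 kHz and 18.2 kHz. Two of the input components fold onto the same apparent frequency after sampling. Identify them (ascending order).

fs/2 = 29.3 kHz.
39.6 kHz > fs/2 = 29.3 kHz, folds to fs − 39.6 kHz = 19 kHz.
59.6 kHz mod fs = 1 kHz.
1 kHz ≤ fs/2 = 29.3 kHz, appears at 1 kHz.
40 kHz > fs/2 = 29.3 kHz, folds to fs − 40 kHz = 18.6 kHz.
156.8 kHz mod fs = 39.6 kHz.
39.6 kHz > fs/2 = 29.3 kHz, folds to fs − 39.6 kHz = 19 kHz.
18.2 kHz ≤ fs/2 = 29.3 kHz, passes unchanged.
39.6 kHz and 156.8 kHz both map to 19 kHz.

39.6 kHz, 156.8 kHz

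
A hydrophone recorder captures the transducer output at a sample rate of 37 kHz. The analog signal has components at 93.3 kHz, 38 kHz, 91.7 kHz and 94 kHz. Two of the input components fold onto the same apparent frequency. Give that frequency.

fs/2 = 18.5 kHz.
93.3 kHz mod fs = 19.3 kHz.
19.3 kHz > fs/2 = 18.5 kHz, folds to fs − 19.3 kHz = 17.7 kHz.
38 kHz mod fs = 1 kHz.
1 kHz ≤ fs/2 = 18.5 kHz, appears at 1 kHz.
91.7 kHz mod fs = 17.7 kHz.
17.7 kHz ≤ fs/2 = 18.5 kHz, appears at 17.7 kHz.
94 kHz mod fs = 20 kHz.
20 kHz > fs/2 = 18.5 kHz, folds to fs − 20 kHz = 17 kHz.
91.7 kHz and 93.3 kHz both map to 17.7 kHz.

17.7 kHz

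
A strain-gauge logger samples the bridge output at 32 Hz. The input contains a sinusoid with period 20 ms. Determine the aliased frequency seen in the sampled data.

14 Hz

T = 20 ms → f = 1/T = 50 Hz.
50 Hz mod fs = 18 Hz.
18 Hz > fs/2 = 16 Hz, folds to fs − 18 Hz = 14 Hz.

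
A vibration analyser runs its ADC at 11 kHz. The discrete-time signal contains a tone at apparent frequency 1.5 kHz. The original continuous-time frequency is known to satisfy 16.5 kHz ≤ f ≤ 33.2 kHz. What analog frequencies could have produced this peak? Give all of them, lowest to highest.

Frequencies that alias to 1.5 kHz are k·fs ± 1.5 kHz for integer k ≥ 0.
k=0: 1.5 kHz.
k=1: 9.5 kHz, 12.5 kHz.
k=2: 20.5 kHz, 23.5 kHz.
k=3: 31.5 kHz, 34.5 kHz.
k=4: 42.5 kHz, 45.5 kHz.
Within [16.5 kHz, 33.2 kHz]: 20.5 kHz, 23.5 kHz, 31.5 kHz.

20.5 kHz, 23.5 kHz, 31.5 kHz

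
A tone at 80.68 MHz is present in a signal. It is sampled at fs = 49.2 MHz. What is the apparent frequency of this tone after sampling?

17.72 MHz

80.68 MHz mod fs = 31.48 MHz.
31.48 MHz > fs/2 = 24.6 MHz, folds to fs − 31.48 MHz = 17.72 MHz.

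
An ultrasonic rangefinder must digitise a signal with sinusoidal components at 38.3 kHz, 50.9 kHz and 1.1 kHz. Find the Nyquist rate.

Highest-frequency component: 50.9 kHz.
Nyquist rate = 2 × 50.9 kHz = 101.8 kHz.

101.8 kHz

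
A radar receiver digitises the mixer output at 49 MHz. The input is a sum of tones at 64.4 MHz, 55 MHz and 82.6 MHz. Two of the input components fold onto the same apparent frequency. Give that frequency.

15.4 MHz

fs/2 = 24.5 MHz.
64.4 MHz mod fs = 15.4 MHz.
15.4 MHz ≤ fs/2 = 24.5 MHz, appears at 15.4 MHz.
55 MHz mod fs = 6 MHz.
6 MHz ≤ fs/2 = 24.5 MHz, appears at 6 MHz.
82.6 MHz mod fs = 33.6 MHz.
33.6 MHz > fs/2 = 24.5 MHz, folds to fs − 33.6 MHz = 15.4 MHz.
64.4 MHz and 82.6 MHz both map to 15.4 MHz.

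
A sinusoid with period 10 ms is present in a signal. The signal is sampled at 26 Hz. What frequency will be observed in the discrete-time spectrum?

T = 10 ms → f = 1/T = 100 Hz.
100 Hz mod fs = 22 Hz.
22 Hz > fs/2 = 13 Hz, folds to fs − 22 Hz = 4 Hz.

4 Hz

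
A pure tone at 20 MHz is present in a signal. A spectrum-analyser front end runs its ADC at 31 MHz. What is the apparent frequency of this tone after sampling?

11 MHz

20 MHz > fs/2 = 15.5 MHz, folds to fs − 20 MHz = 11 MHz.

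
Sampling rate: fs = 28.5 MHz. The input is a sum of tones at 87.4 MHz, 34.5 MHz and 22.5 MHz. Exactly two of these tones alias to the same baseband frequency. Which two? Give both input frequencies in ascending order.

22.5 MHz, 34.5 MHz

fs/2 = 14.25 MHz.
87.4 MHz mod fs = 1.9 MHz.
1.9 MHz ≤ fs/2 = 14.25 MHz, appears at 1.9 MHz.
34.5 MHz mod fs = 6 MHz.
6 MHz ≤ fs/2 = 14.25 MHz, appears at 6 MHz.
22.5 MHz > fs/2 = 14.25 MHz, folds to fs − 22.5 MHz = 6 MHz.
22.5 MHz and 34.5 MHz both map to 6 MHz.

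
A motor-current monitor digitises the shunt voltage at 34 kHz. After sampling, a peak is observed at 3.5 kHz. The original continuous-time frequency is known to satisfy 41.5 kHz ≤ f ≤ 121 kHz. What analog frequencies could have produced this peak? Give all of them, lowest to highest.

Frequencies that alias to 3.5 kHz are k·fs ± 3.5 kHz for integer k ≥ 0.
k=0: 3.5 kHz.
k=1: 30.5 kHz, 37.5 kHz.
k=2: 64.5 kHz, 71.5 kHz.
k=3: 98.5 kHz, 105.5 kHz.
k=4: 132.5 kHz, 139.5 kHz.
Within [41.5 kHz, 121 kHz]: 64.5 kHz, 71.5 kHz, 98.5 kHz, 105.5 kHz.

64.5 kHz, 71.5 kHz, 98.5 kHz, 105.5 kHz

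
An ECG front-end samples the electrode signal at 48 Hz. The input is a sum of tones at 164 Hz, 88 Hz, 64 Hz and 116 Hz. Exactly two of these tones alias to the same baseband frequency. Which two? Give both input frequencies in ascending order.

fs/2 = 24 Hz.
164 Hz mod fs = 20 Hz.
20 Hz ≤ fs/2 = 24 Hz, appears at 20 Hz.
88 Hz mod fs = 40 Hz.
40 Hz > fs/2 = 24 Hz, folds to fs − 40 Hz = 8 Hz.
64 Hz mod fs = 16 Hz.
16 Hz ≤ fs/2 = 24 Hz, appears at 16 Hz.
116 Hz mod fs = 20 Hz.
20 Hz ≤ fs/2 = 24 Hz, appears at 20 Hz.
116 Hz and 164 Hz both map to 20 Hz.

116 Hz, 164 Hz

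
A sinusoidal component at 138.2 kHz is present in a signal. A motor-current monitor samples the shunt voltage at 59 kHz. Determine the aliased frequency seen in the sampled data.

20.2 kHz

138.2 kHz mod fs = 20.2 kHz.
20.2 kHz ≤ fs/2 = 29.5 kHz, appears at 20.2 kHz.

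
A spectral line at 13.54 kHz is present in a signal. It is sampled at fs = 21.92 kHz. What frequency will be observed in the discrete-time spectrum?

13.54 kHz > fs/2 = 10.96 kHz, folds to fs − 13.54 kHz = 8.38 kHz.

8.38 kHz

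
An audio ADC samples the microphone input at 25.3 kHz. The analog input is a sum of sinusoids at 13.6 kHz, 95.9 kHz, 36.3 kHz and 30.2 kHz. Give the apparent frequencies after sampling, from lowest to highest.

4.9 kHz, 5.3 kHz, 11 kHz, 11.7 kHz

fs/2 = 12.65 kHz.
13.6 kHz > fs/2 = 12.65 kHz, folds to fs − 13.6 kHz = 11.7 kHz.
95.9 kHz mod fs = 20 kHz.
20 kHz > fs/2 = 12.65 kHz, folds to fs − 20 kHz = 5.3 kHz.
36.3 kHz mod fs = 11 kHz.
11 kHz ≤ fs/2 = 12.65 kHz, appears at 11 kHz.
30.2 kHz mod fs = 4.9 kHz.
4.9 kHz ≤ fs/2 = 12.65 kHz, appears at 4.9 kHz.
Distinct values: {4.9 kHz, 5.3 kHz, 11 kHz, 11.7 kHz}.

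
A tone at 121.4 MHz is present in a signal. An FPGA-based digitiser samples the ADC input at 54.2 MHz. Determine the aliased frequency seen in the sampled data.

13 MHz

121.4 MHz mod fs = 13 MHz.
13 MHz ≤ fs/2 = 27.1 MHz, appears at 13 MHz.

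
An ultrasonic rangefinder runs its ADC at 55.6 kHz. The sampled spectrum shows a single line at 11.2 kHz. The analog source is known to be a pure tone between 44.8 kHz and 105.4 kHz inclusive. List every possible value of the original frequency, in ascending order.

66.8 kHz, 100 kHz

Frequencies that alias to 11.2 kHz are k·fs ± 11.2 kHz for integer k ≥ 0.
k=0: 11.2 kHz.
k=1: 44.4 kHz, 66.8 kHz.
k=2: 100 kHz, 122.4 kHz.
k=3: 155.6 kHz, 178 kHz.
Within [44.8 kHz, 105.4 kHz]: 66.8 kHz, 100 kHz.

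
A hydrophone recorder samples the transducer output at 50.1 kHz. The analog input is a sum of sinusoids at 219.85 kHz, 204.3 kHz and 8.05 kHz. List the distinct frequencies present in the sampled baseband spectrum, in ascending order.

3.9 kHz, 8.05 kHz, 19.45 kHz

fs/2 = 25.05 kHz.
219.85 kHz mod fs = 19.45 kHz.
19.45 kHz ≤ fs/2 = 25.05 kHz, appears at 19.45 kHz.
204.3 kHz mod fs = 3.9 kHz.
3.9 kHz ≤ fs/2 = 25.05 kHz, appears at 3.9 kHz.
8.05 kHz ≤ fs/2 = 25.05 kHz, passes unchanged.
Distinct values: {3.9 kHz, 8.05 kHz, 19.45 kHz}.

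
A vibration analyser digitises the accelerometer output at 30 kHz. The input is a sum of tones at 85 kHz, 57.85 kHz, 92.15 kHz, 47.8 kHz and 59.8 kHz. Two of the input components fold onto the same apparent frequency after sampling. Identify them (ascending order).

fs/2 = 15 kHz.
85 kHz mod fs = 25 kHz.
25 kHz > fs/2 = 15 kHz, folds to fs − 25 kHz = 5 kHz.
57.85 kHz mod fs = 27.85 kHz.
27.85 kHz > fs/2 = 15 kHz, folds to fs − 27.85 kHz = 2.15 kHz.
92.15 kHz mod fs = 2.15 kHz.
2.15 kHz ≤ fs/2 = 15 kHz, appears at 2.15 kHz.
47.8 kHz mod fs = 17.8 kHz.
17.8 kHz > fs/2 = 15 kHz, folds to fs − 17.8 kHz = 12.2 kHz.
59.8 kHz mod fs = 29.8 kHz.
29.8 kHz > fs/2 = 15 kHz, folds to fs − 29.8 kHz = 0.2 kHz.
57.85 kHz and 92.15 kHz both map to 2.15 kHz.

57.85 kHz, 92.15 kHz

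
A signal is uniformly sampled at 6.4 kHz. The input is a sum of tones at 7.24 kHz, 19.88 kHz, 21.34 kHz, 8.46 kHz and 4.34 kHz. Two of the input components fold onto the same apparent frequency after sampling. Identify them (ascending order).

fs/2 = 3.2 kHz.
7.24 kHz mod fs = 0.84 kHz.
0.84 kHz ≤ fs/2 = 3.2 kHz, appears at 0.84 kHz.
19.88 kHz mod fs = 0.68 kHz.
0.68 kHz ≤ fs/2 = 3.2 kHz, appears at 0.68 kHz.
21.34 kHz mod fs = 2.14 kHz.
2.14 kHz ≤ fs/2 = 3.2 kHz, appears at 2.14 kHz.
8.46 kHz mod fs = 2.06 kHz.
2.06 kHz ≤ fs/2 = 3.2 kHz, appears at 2.06 kHz.
4.34 kHz > fs/2 = 3.2 kHz, folds to fs − 4.34 kHz = 2.06 kHz.
4.34 kHz and 8.46 kHz both map to 2.06 kHz.

4.34 kHz, 8.46 kHz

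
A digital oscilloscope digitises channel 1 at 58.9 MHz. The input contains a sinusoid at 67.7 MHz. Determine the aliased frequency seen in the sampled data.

67.7 MHz mod fs = 8.8 MHz.
8.8 MHz ≤ fs/2 = 29.45 MHz, appears at 8.8 MHz.

8.8 MHz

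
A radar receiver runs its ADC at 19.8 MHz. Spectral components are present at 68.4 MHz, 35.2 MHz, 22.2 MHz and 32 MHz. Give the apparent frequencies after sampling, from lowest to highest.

2.4 MHz, 4.4 MHz, 7.6 MHz, 9 MHz

fs/2 = 9.9 MHz.
68.4 MHz mod fs = 9 MHz.
9 MHz ≤ fs/2 = 9.9 MHz, appears at 9 MHz.
35.2 MHz mod fs = 15.4 MHz.
15.4 MHz > fs/2 = 9.9 MHz, folds to fs − 15.4 MHz = 4.4 MHz.
22.2 MHz mod fs = 2.4 MHz.
2.4 MHz ≤ fs/2 = 9.9 MHz, appears at 2.4 MHz.
32 MHz mod fs = 12.2 MHz.
12.2 MHz > fs/2 = 9.9 MHz, folds to fs − 12.2 MHz = 7.6 MHz.
Distinct values: {2.4 MHz, 4.4 MHz, 7.6 MHz, 9 MHz}.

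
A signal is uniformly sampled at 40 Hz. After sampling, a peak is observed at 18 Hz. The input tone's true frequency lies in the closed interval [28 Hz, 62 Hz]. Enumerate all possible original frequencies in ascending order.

58 Hz, 62 Hz

Frequencies that alias to 18 Hz are k·fs ± 18 Hz for integer k ≥ 0.
k=0: 18 Hz.
k=1: 22 Hz, 58 Hz.
k=2: 62 Hz, 98 Hz.
k=3: 102 Hz, 138 Hz.
Within [28 Hz, 62 Hz]: 58 Hz, 62 Hz.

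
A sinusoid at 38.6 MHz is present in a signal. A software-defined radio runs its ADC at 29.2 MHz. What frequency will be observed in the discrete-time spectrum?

38.6 MHz mod fs = 9.4 MHz.
9.4 MHz ≤ fs/2 = 14.6 MHz, appears at 9.4 MHz.

9.4 MHz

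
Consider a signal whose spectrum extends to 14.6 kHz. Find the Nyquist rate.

Nyquist rate = 2 × 14.6 kHz = 29.2 kHz.

29.2 kHz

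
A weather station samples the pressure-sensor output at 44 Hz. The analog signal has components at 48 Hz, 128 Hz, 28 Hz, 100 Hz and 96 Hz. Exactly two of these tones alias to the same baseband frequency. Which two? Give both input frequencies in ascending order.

fs/2 = 22 Hz.
48 Hz mod fs = 4 Hz.
4 Hz ≤ fs/2 = 22 Hz, appears at 4 Hz.
128 Hz mod fs = 40 Hz.
40 Hz > fs/2 = 22 Hz, folds to fs − 40 Hz = 4 Hz.
28 Hz > fs/2 = 22 Hz, folds to fs − 28 Hz = 16 Hz.
100 Hz mod fs = 12 Hz.
12 Hz ≤ fs/2 = 22 Hz, appears at 12 Hz.
96 Hz mod fs = 8 Hz.
8 Hz ≤ fs/2 = 22 Hz, appears at 8 Hz.
48 Hz and 128 Hz both map to 4 Hz.

48 Hz, 128 Hz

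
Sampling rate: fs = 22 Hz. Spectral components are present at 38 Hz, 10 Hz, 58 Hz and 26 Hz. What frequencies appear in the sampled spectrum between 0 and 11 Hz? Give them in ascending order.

fs/2 = 11 Hz.
38 Hz mod fs = 16 Hz.
16 Hz > fs/2 = 11 Hz, folds to fs − 16 Hz = 6 Hz.
10 Hz ≤ fs/2 = 11 Hz, passes unchanged.
58 Hz mod fs = 14 Hz.
14 Hz > fs/2 = 11 Hz, folds to fs − 14 Hz = 8 Hz.
26 Hz mod fs = 4 Hz.
4 Hz ≤ fs/2 = 11 Hz, appears at 4 Hz.
Distinct values: {4 Hz, 6 Hz, 8 Hz, 10 Hz}.

4 Hz, 6 Hz, 8 Hz, 10 Hz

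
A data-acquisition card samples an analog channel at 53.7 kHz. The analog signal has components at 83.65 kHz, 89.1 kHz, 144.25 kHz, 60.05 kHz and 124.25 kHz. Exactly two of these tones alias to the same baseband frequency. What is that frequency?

fs/2 = 26.85 kHz.
83.65 kHz mod fs = 29.95 kHz.
29.95 kHz > fs/2 = 26.85 kHz, folds to fs − 29.95 kHz = 23.75 kHz.
89.1 kHz mod fs = 35.4 kHz.
35.4 kHz > fs/2 = 26.85 kHz, folds to fs − 35.4 kHz = 18.3 kHz.
144.25 kHz mod fs = 36.85 kHz.
36.85 kHz > fs/2 = 26.85 kHz, folds to fs − 36.85 kHz = 16.85 kHz.
60.05 kHz mod fs = 6.35 kHz.
6.35 kHz ≤ fs/2 = 26.85 kHz, appears at 6.35 kHz.
124.25 kHz mod fs = 16.85 kHz.
16.85 kHz ≤ fs/2 = 26.85 kHz, appears at 16.85 kHz.
124.25 kHz and 144.25 kHz both map to 16.85 kHz.

16.85 kHz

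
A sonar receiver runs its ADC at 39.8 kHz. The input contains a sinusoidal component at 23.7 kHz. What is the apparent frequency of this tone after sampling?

16.1 kHz

23.7 kHz > fs/2 = 19.9 kHz, folds to fs − 23.7 kHz = 16.1 kHz.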